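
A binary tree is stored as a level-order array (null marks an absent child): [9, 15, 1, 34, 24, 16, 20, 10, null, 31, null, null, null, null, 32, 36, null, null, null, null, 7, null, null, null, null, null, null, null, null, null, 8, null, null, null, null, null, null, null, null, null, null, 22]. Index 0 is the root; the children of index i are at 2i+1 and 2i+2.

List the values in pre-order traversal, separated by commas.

9, 15, 34, 10, 36, 24, 31, 7, 22, 1, 16, 20, 32, 8

Pre-order visits the node, then its left subtree, then its right subtree.
Visit 9.
At 9: go left to 15.
  Visit 15.
  At 15: go left to 34.
    Visit 34.
    At 34: go left to 10.
      Visit 10.
      At 10: go left to 36.
        36 is a leaf — visit 36.
      At 10: no right child.
    At 34: no right child.
  At 15: go right to 24.
    Visit 24.
    At 24: go left to 31.
      Visit 31.
      At 31: no left child.
      At 31: go right to 7.
        Visit 7.
        At 7: go left to 22.
          22 is a leaf — visit 22.
        At 7: no right child.
    At 24: no right child.
At 9: go right to 1.
  Visit 1.
  At 1: go left to 16.
    16 is a leaf — visit 16.
  At 1: go right to 20.
    Visit 20.
    At 20: no left child.
    At 20: go right to 32.
      Visit 32.
      At 32: no left child.
      At 32: go right to 8.
        8 is a leaf — visit 8.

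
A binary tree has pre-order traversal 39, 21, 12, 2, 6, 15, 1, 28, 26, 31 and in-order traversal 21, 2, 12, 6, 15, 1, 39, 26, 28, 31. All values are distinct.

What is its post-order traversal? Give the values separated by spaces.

2 1 15 6 12 21 26 31 28 39

The first element of pre-order is the root; it splits in-order into left and right subtrees.
Root 39: left subtree has 6 nodes {21, 2, 12, 6, 15, 1}, right has 3 {26, 28, 31}.
  Root 21: left subtree has 0 nodes { }, right has 5 {2, 12, 6, 15, 1}.
    Root 12: left subtree has 1 node {2}, right has 3 {6, 15, 1}.
      Root 6: left subtree has 0 nodes { }, right has 2 {15, 1}.
        Root 15: left subtree has 0 nodes { }, right has 1 {1}.
  Root 28: left subtree has 1 node {26}, right has 1 {31}.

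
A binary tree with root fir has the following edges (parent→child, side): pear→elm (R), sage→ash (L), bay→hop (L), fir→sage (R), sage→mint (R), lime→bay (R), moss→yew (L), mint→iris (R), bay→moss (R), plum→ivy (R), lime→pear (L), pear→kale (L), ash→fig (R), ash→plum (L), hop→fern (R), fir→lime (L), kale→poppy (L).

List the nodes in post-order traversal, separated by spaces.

Post-order visits the left subtree, then the right subtree, then the node.
At fir: go left to lime.
  At lime: go left to pear.
    At pear: go left to kale.
      At kale: go left to poppy.
        poppy is a leaf — visit poppy.
      At kale: no right child.
      Visit kale.
    At pear: go right to elm.
      elm is a leaf — visit elm.
    Visit pear.
  At lime: go right to bay.
    At bay: go left to hop.
      At hop: no left child.
      At hop: go right to fern.
        fern is a leaf — visit fern.
      Visit hop.
    At bay: go right to moss.
      At moss: go left to yew.
        yew is a leaf — visit yew.
      At moss: no right child.
      Visit moss.
    Visit bay.
  Visit lime.
At fir: go right to sage.
  At sage: go left to ash.
    At ash: go left to plum.
      At plum: no left child.
      At plum: go right to ivy.
        ivy is a leaf — visit ivy.
      Visit plum.
    At ash: go right to fig.
      fig is a leaf — visit fig.
    Visit ash.
  At sage: go right to mint.
    At mint: no left child.
    At mint: go right to iris.
      iris is a leaf — visit iris.
    Visit mint.
  Visit sage.
Visit fir.

poppy kale elm pear fern hop yew moss bay lime ivy plum fig ash iris mint sage fir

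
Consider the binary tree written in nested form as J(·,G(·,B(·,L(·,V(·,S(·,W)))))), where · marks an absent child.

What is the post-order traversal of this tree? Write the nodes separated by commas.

W, S, V, L, B, G, J

Post-order visits the left subtree, then the right subtree, then the node.
At J: no left child.
At J: go right to G.
  At G: no left child.
  At G: go right to B.
    At B: no left child.
    At B: go right to L.
      At L: no left child.
      At L: go right to V.
        At V: no left child.
        At V: go right to S.
          At S: no left child.
          At S: go right to W.
            W is a leaf — visit W.
          Visit S.
        Visit V.
      Visit L.
    Visit B.
  Visit G.
Visit J.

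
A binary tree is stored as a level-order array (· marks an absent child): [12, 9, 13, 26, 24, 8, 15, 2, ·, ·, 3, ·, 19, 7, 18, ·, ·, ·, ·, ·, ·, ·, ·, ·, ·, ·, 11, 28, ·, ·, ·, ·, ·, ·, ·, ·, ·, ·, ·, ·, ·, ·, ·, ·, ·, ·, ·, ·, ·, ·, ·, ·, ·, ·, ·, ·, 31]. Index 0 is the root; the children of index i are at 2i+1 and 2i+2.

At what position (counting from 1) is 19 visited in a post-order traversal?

7

Post-order visits the left subtree, then the right subtree, then the node.
At 12: go left to 9.
  At 9: go left to 26.
    At 26: go left to 2.
      2 is a leaf — visit 2.
    At 26: no right child.
    Visit 26.
  At 9: go right to 24.
    At 24: no left child.
    At 24: go right to 3.
      3 is a leaf — visit 3.
    Visit 24.
  Visit 9.
At 12: go right to 13.
  At 13: go left to 8.
    At 8: no left child.
    At 8: go right to 19.
      At 19: no left child.
      At 19: go right to 11.
        11 is a leaf — visit 11.
      Visit 19.
    Visit 8.
  At 13: go right to 15.
    At 15: go left to 7.
      At 7: go left to 28.
        At 28: no left child.
        At 28: go right to 31.
          31 is a leaf — visit 31.
        Visit 28.
      At 7: no right child.
      Visit 7.
    At 15: go right to 18.
      18 is a leaf — visit 18.
    Visit 15.
  Visit 13.
Visit 12.
Full post-order sequence: 2, 26, 3, 24, 9, 11, 19, 8, 31, 28, 7, 18, 15, 13, 12.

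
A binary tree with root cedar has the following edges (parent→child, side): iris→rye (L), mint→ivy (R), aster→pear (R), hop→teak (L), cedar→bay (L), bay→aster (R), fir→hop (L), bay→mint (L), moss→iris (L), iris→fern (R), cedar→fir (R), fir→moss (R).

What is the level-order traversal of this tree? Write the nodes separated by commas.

Level-order visits nodes level by level from the root, left to right within each level.
Level 0: cedar
Level 1: bay, fir
Level 2: mint, aster, hop, moss
Level 3: ivy, pear, teak, iris
Level 4: rye, fern

cedar, bay, fir, mint, aster, hop, moss, ivy, pear, teak, iris, rye, fern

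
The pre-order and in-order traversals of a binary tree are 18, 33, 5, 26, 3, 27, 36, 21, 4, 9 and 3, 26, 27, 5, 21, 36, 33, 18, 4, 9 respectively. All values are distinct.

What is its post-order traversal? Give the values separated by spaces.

The first element of pre-order is the root; it splits in-order into left and right subtrees.
Root 18: left subtree has 7 nodes {3, 26, 27, 5, 21, 36, 33}, right has 2 {4, 9}.
  Root 33: left subtree has 6 nodes {3, 26, 27, 5, 21, 36}, right has 0 { }.
    Root 5: left subtree has 3 nodes {3, 26, 27}, right has 2 {21, 36}.
      Root 26: left subtree has 1 node {3}, right has 1 {27}.
      Root 36: left subtree has 1 node {21}, right has 0 { }.
  Root 4: left subtree has 0 nodes { }, right has 1 {9}.

3 27 26 21 36 5 33 9 4 18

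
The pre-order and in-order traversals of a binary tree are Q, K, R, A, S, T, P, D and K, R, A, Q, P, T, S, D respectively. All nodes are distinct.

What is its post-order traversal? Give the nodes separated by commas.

A, R, K, P, T, D, S, Q

The first element of pre-order is the root; it splits in-order into left and right subtrees.
Root Q: left subtree has 3 nodes {K, R, A}, right has 4 {P, T, S, D}.
  Root K: left subtree has 0 nodes { }, right has 2 {R, A}.
    Root R: left subtree has 0 nodes { }, right has 1 {A}.
  Root S: left subtree has 2 nodes {P, T}, right has 1 {D}.
    Root T: left subtree has 1 node {P}, right has 0 { }.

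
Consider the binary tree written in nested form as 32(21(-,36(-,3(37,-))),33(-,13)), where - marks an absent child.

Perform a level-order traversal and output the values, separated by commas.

32, 21, 33, 36, 13, 3, 37

Level-order visits nodes level by level from the root, left to right within each level.
Level 0: 32
Level 1: 21, 33
Level 2: 36, 13
Level 3: 3
Level 4: 37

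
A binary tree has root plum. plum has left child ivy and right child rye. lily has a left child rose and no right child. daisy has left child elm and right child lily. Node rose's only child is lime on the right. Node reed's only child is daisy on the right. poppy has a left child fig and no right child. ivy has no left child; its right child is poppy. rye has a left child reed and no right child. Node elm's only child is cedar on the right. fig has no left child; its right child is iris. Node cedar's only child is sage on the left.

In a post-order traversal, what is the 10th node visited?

Post-order visits the left subtree, then the right subtree, then the node.
At plum: go left to ivy.
  At ivy: no left child.
  At ivy: go right to poppy.
    At poppy: go left to fig.
      At fig: no left child.
      At fig: go right to iris.
        iris is a leaf — visit iris.
      Visit fig.
    At poppy: no right child.
    Visit poppy.
  Visit ivy.
At plum: go right to rye.
  At rye: go left to reed.
    At reed: no left child.
    At reed: go right to daisy.
      At daisy: go left to elm.
        At elm: no left child.
        At elm: go right to cedar.
          At cedar: go left to sage.
            sage is a leaf — visit sage.
          At cedar: no right child.
          Visit cedar.
        Visit elm.
      At daisy: go right to lily.
        At lily: go left to rose.
          At rose: no left child.
          At rose: go right to lime.
            lime is a leaf — visit lime.
          Visit rose.
        At lily: no right child.
        Visit lily.
      Visit daisy.
    Visit reed.
  At rye: no right child.
  Visit rye.
Visit plum.
Full post-order sequence: iris, fig, poppy, ivy, sage, cedar, elm, lime, rose, lily, daisy, reed, rye, plum.

lily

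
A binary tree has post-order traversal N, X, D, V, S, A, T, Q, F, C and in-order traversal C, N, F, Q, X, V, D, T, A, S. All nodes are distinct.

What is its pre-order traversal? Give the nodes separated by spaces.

C F N Q T V X D A S

The last element of post-order is the root; it splits in-order into left and right subtrees.
Root C: left subtree has 0 nodes { }, right has 9 {N, F, Q, X, V, D, T, A, S}.
  Root F: left subtree has 1 node {N}, right has 7 {Q, X, V, D, T, A, S}.
    Root Q: left subtree has 0 nodes { }, right has 6 {X, V, D, T, A, S}.
      Root T: left subtree has 3 nodes {X, V, D}, right has 2 {A, S}.
        Root V: left subtree has 1 node {X}, right has 1 {D}.
        Root A: left subtree has 0 nodes { }, right has 1 {S}.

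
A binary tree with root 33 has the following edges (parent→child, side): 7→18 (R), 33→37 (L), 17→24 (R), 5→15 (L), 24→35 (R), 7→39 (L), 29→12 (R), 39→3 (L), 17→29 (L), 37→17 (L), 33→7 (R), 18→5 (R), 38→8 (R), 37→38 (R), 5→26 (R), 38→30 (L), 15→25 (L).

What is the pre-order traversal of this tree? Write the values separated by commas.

Pre-order visits the node, then its left subtree, then its right subtree.
Visit 33.
At 33: go left to 37.
  Visit 37.
  At 37: go left to 17.
    Visit 17.
    At 17: go left to 29.
      Visit 29.
      At 29: no left child.
      At 29: go right to 12.
        12 is a leaf — visit 12.
    At 17: go right to 24.
      Visit 24.
      At 24: no left child.
      At 24: go right to 35.
        35 is a leaf — visit 35.
  At 37: go right to 38.
    Visit 38.
    At 38: go left to 30.
      30 is a leaf — visit 30.
    At 38: go right to 8.
      8 is a leaf — visit 8.
At 33: go right to 7.
  Visit 7.
  At 7: go left to 39.
    Visit 39.
    At 39: go left to 3.
      3 is a leaf — visit 3.
    At 39: no right child.
  At 7: go right to 18.
    Visit 18.
    At 18: no left child.
    At 18: go right to 5.
      Visit 5.
      At 5: go left to 15.
        Visit 15.
        At 15: go left to 25.
          25 is a leaf — visit 25.
        At 15: no right child.
      At 5: go right to 26.
        26 is a leaf — visit 26.

33, 37, 17, 29, 12, 24, 35, 38, 30, 8, 7, 39, 3, 18, 5, 15, 25, 26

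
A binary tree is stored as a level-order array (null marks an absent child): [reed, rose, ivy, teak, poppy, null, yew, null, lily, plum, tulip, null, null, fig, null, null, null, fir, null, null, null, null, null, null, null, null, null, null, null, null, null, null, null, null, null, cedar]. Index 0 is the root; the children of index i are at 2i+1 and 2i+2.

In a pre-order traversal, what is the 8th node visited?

Pre-order visits the node, then its left subtree, then its right subtree.
Visit reed.
At reed: go left to rose.
  Visit rose.
  At rose: go left to teak.
    Visit teak.
    At teak: no left child.
    At teak: go right to lily.
      Visit lily.
      At lily: go left to fir.
        Visit fir.
        At fir: go left to cedar.
          cedar is a leaf — visit cedar.
        At fir: no right child.
      At lily: no right child.
  At rose: go right to poppy.
    Visit poppy.
    At poppy: go left to plum.
      plum is a leaf — visit plum.
    At poppy: go right to tulip.
      tulip is a leaf — visit tulip.
At reed: go right to ivy.
  Visit ivy.
  At ivy: no left child.
  At ivy: go right to yew.
    Visit yew.
    At yew: go left to fig.
      fig is a leaf — visit fig.
    At yew: no right child.
Full pre-order sequence: reed, rose, teak, lily, fir, cedar, poppy, plum, tulip, ivy, yew, fig.

plum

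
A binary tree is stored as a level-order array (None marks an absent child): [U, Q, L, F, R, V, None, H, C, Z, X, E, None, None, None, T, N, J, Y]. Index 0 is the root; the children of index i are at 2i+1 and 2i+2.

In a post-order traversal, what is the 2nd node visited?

N

Post-order visits the left subtree, then the right subtree, then the node.
At U: go left to Q.
  At Q: go left to F.
    At F: go left to H.
      At H: go left to T.
        T is a leaf — visit T.
      At H: go right to N.
        N is a leaf — visit N.
      Visit H.
    At F: go right to C.
      At C: go left to J.
        J is a leaf — visit J.
      At C: go right to Y.
        Y is a leaf — visit Y.
      Visit C.
    Visit F.
  At Q: go right to R.
    At R: go left to Z.
      Z is a leaf — visit Z.
    At R: go right to X.
      X is a leaf — visit X.
    Visit R.
  Visit Q.
At U: go right to L.
  At L: go left to V.
    At V: go left to E.
      E is a leaf — visit E.
    At V: no right child.
    Visit V.
  At L: no right child.
  Visit L.
Visit U.
Full post-order sequence: T, N, H, J, Y, C, F, Z, X, R, Q, E, V, L, U.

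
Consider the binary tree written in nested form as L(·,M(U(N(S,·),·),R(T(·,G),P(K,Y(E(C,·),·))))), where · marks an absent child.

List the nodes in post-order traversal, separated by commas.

S, N, U, G, T, K, C, E, Y, P, R, M, L

Post-order visits the left subtree, then the right subtree, then the node.
At L: no left child.
At L: go right to M.
  At M: go left to U.
    At U: go left to N.
      At N: go left to S.
        S is a leaf — visit S.
      At N: no right child.
      Visit N.
    At U: no right child.
    Visit U.
  At M: go right to R.
    At R: go left to T.
      At T: no left child.
      At T: go right to G.
        G is a leaf — visit G.
      Visit T.
    At R: go right to P.
      At P: go left to K.
        K is a leaf — visit K.
      At P: go right to Y.
        At Y: go left to E.
          At E: go left to C.
            C is a leaf — visit C.
          At E: no right child.
          Visit E.
        At Y: no right child.
        Visit Y.
      Visit P.
    Visit R.
  Visit M.
Visit L.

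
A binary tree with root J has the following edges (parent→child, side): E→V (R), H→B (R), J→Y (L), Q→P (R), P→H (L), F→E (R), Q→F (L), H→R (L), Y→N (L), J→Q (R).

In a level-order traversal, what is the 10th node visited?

R

Level-order visits nodes level by level from the root, left to right within each level.
Level 0: J
Level 1: Y, Q
Level 2: N, F, P
Level 3: E, H
Level 4: V, R, B
Full level-order sequence: J, Y, Q, N, F, P, E, H, V, R, B.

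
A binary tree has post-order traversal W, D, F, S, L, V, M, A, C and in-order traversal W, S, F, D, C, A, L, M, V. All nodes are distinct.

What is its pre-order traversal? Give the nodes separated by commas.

C, S, W, F, D, A, M, L, V

The last element of post-order is the root; it splits in-order into left and right subtrees.
Root C: left subtree has 4 nodes {W, S, F, D}, right has 4 {A, L, M, V}.
  Root S: left subtree has 1 node {W}, right has 2 {F, D}.
    Root F: left subtree has 0 nodes { }, right has 1 {D}.
  Root A: left subtree has 0 nodes { }, right has 3 {L, M, V}.
    Root M: left subtree has 1 node {L}, right has 1 {V}.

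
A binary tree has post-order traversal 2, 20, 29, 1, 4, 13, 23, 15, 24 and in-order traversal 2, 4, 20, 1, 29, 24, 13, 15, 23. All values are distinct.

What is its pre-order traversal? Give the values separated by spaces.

The last element of post-order is the root; it splits in-order into left and right subtrees.
Root 24: left subtree has 5 nodes {2, 4, 20, 1, 29}, right has 3 {13, 15, 23}.
  Root 4: left subtree has 1 node {2}, right has 3 {20, 1, 29}.
    Root 1: left subtree has 1 node {20}, right has 1 {29}.
  Root 15: left subtree has 1 node {13}, right has 1 {23}.

24 4 2 1 20 29 15 13 23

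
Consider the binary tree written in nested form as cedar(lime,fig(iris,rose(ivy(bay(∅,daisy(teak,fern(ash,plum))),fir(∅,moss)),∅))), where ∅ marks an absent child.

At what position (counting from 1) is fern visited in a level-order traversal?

Level-order visits nodes level by level from the root, left to right within each level.
Level 0: cedar
Level 1: lime, fig
Level 2: iris, rose
Level 3: ivy
Level 4: bay, fir
Level 5: daisy, moss
Level 6: teak, fern
Level 7: ash, plum
Full level-order sequence: cedar, lime, fig, iris, rose, ivy, bay, fir, daisy, moss, teak, fern, ash, plum.

12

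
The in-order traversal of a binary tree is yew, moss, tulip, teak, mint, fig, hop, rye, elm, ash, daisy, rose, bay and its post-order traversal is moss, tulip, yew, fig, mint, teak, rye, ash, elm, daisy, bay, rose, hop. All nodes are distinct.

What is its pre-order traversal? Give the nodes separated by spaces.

The last element of post-order is the root; it splits in-order into left and right subtrees.
Root hop: left subtree has 6 nodes {yew, moss, tulip, teak, mint, fig}, right has 6 {rye, elm, ash, daisy, rose, bay}.
  Root teak: left subtree has 3 nodes {yew, moss, tulip}, right has 2 {mint, fig}.
    Root yew: left subtree has 0 nodes { }, right has 2 {moss, tulip}.
      Root tulip: left subtree has 1 node {moss}, right has 0 { }.
    Root mint: left subtree has 0 nodes { }, right has 1 {fig}.
  Root rose: left subtree has 4 nodes {rye, elm, ash, daisy}, right has 1 {bay}.
    Root daisy: left subtree has 3 nodes {rye, elm, ash}, right has 0 { }.
      Root elm: left subtree has 1 node {rye}, right has 1 {ash}.

hop teak yew tulip moss mint fig rose daisy elm rye ash bay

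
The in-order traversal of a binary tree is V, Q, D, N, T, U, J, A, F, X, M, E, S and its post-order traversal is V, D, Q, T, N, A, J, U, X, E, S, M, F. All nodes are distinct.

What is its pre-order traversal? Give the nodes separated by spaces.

The last element of post-order is the root; it splits in-order into left and right subtrees.
Root F: left subtree has 8 nodes {V, Q, D, N, T, U, J, A}, right has 4 {X, M, E, S}.
  Root U: left subtree has 5 nodes {V, Q, D, N, T}, right has 2 {J, A}.
    Root N: left subtree has 3 nodes {V, Q, D}, right has 1 {T}.
      Root Q: left subtree has 1 node {V}, right has 1 {D}.
    Root J: left subtree has 0 nodes { }, right has 1 {A}.
  Root M: left subtree has 1 node {X}, right has 2 {E, S}.
    Root S: left subtree has 1 node {E}, right has 0 { }.

F U N Q V D T J A M X S E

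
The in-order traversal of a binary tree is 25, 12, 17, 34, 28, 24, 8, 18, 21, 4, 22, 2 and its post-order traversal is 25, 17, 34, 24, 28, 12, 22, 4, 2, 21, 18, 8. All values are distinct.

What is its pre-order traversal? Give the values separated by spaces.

8 12 25 28 34 17 24 18 21 2 4 22

The last element of post-order is the root; it splits in-order into left and right subtrees.
Root 8: left subtree has 6 nodes {25, 12, 17, 34, 28, 24}, right has 5 {18, 21, 4, 22, 2}.
  Root 12: left subtree has 1 node {25}, right has 4 {17, 34, 28, 24}.
    Root 28: left subtree has 2 nodes {17, 34}, right has 1 {24}.
      Root 34: left subtree has 1 node {17}, right has 0 { }.
  Root 18: left subtree has 0 nodes { }, right has 4 {21, 4, 22, 2}.
    Root 21: left subtree has 0 nodes { }, right has 3 {4, 22, 2}.
      Root 2: left subtree has 2 nodes {4, 22}, right has 0 { }.
        Root 4: left subtree has 0 nodes { }, right has 1 {22}.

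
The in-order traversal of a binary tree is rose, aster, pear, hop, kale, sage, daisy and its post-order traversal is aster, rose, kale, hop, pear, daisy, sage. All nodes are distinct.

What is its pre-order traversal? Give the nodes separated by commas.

sage, pear, rose, aster, hop, kale, daisy

The last element of post-order is the root; it splits in-order into left and right subtrees.
Root sage: left subtree has 5 nodes {rose, aster, pear, hop, kale}, right has 1 {daisy}.
  Root pear: left subtree has 2 nodes {rose, aster}, right has 2 {hop, kale}.
    Root rose: left subtree has 0 nodes { }, right has 1 {aster}.
    Root hop: left subtree has 0 nodes { }, right has 1 {kale}.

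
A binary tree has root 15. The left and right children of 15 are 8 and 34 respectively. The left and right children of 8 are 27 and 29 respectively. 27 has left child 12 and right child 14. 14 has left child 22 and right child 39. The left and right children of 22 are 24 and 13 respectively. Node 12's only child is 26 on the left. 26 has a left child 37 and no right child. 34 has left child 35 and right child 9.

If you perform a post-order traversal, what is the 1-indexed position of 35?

Post-order visits the left subtree, then the right subtree, then the node.
At 15: go left to 8.
  At 8: go left to 27.
    At 27: go left to 12.
      At 12: go left to 26.
        At 26: go left to 37.
          37 is a leaf — visit 37.
        At 26: no right child.
        Visit 26.
      At 12: no right child.
      Visit 12.
    At 27: go right to 14.
      At 14: go left to 22.
        At 22: go left to 24.
          24 is a leaf — visit 24.
        At 22: go right to 13.
          13 is a leaf — visit 13.
        Visit 22.
      At 14: go right to 39.
        39 is a leaf — visit 39.
      Visit 14.
    Visit 27.
  At 8: go right to 29.
    29 is a leaf — visit 29.
  Visit 8.
At 15: go right to 34.
  At 34: go left to 35.
    35 is a leaf — visit 35.
  At 34: go right to 9.
    9 is a leaf — visit 9.
  Visit 34.
Visit 15.
Full post-order sequence: 37, 26, 12, 24, 13, 22, 39, 14, 27, 29, 8, 35, 9, 34, 15.

12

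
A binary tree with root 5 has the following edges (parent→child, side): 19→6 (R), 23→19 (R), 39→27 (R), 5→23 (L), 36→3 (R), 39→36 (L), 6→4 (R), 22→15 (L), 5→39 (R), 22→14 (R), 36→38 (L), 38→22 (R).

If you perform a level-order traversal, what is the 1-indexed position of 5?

Level-order visits nodes level by level from the root, left to right within each level.
Level 0: 5
Level 1: 23, 39
Level 2: 19, 36, 27
Level 3: 6, 38, 3
Level 4: 4, 22
Level 5: 15, 14
Full level-order sequence: 5, 23, 39, 19, 36, 27, 6, 38, 3, 4, 22, 15, 14.

1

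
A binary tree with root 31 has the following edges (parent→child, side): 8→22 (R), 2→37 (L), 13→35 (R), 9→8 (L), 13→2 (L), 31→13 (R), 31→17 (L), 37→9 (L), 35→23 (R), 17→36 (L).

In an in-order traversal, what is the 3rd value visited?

31

In-order visits the left subtree, then the node, then the right subtree.
At 31: go left to 17.
  At 17: go left to 36.
    36 is a leaf — visit 36.
  Visit 17.
  At 17: no right child.
Visit 31.
At 31: go right to 13.
  At 13: go left to 2.
    At 2: go left to 37.
      At 37: go left to 9.
        At 9: go left to 8.
          At 8: no left child.
          Visit 8.
          At 8: go right to 22.
            22 is a leaf — visit 22.
        Visit 9.
        At 9: no right child.
      Visit 37.
      At 37: no right child.
    Visit 2.
    At 2: no right child.
  Visit 13.
  At 13: go right to 35.
    At 35: no left child.
    Visit 35.
    At 35: go right to 23.
      23 is a leaf — visit 23.
Full in-order sequence: 36, 17, 31, 8, 22, 9, 37, 2, 13, 35, 23.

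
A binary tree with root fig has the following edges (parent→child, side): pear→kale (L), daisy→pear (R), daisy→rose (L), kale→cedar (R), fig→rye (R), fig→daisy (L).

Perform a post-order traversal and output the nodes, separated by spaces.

Post-order visits the left subtree, then the right subtree, then the node.
At fig: go left to daisy.
  At daisy: go left to rose.
    rose is a leaf — visit rose.
  At daisy: go right to pear.
    At pear: go left to kale.
      At kale: no left child.
      At kale: go right to cedar.
        cedar is a leaf — visit cedar.
      Visit kale.
    At pear: no right child.
    Visit pear.
  Visit daisy.
At fig: go right to rye.
  rye is a leaf — visit rye.
Visit fig.

rose cedar kale pear daisy rye fig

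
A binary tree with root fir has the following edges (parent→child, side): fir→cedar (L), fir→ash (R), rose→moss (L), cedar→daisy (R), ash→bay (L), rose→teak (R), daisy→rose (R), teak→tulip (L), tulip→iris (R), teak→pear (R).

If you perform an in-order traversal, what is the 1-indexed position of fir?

In-order visits the left subtree, then the node, then the right subtree.
At fir: go left to cedar.
  At cedar: no left child.
  Visit cedar.
  At cedar: go right to daisy.
    At daisy: no left child.
    Visit daisy.
    At daisy: go right to rose.
      At rose: go left to moss.
        moss is a leaf — visit moss.
      Visit rose.
      At rose: go right to teak.
        At teak: go left to tulip.
          At tulip: no left child.
          Visit tulip.
          At tulip: go right to iris.
            iris is a leaf — visit iris.
        Visit teak.
        At teak: go right to pear.
          pear is a leaf — visit pear.
Visit fir.
At fir: go right to ash.
  At ash: go left to bay.
    bay is a leaf — visit bay.
  Visit ash.
  At ash: no right child.
Full in-order sequence: cedar, daisy, moss, rose, tulip, iris, teak, pear, fir, bay, ash.

9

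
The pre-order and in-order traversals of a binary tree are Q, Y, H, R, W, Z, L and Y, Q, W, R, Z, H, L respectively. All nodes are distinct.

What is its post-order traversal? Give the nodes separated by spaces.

The first element of pre-order is the root; it splits in-order into left and right subtrees.
Root Q: left subtree has 1 node {Y}, right has 5 {W, R, Z, H, L}.
  Root H: left subtree has 3 nodes {W, R, Z}, right has 1 {L}.
    Root R: left subtree has 1 node {W}, right has 1 {Z}.

Y W Z R L H Q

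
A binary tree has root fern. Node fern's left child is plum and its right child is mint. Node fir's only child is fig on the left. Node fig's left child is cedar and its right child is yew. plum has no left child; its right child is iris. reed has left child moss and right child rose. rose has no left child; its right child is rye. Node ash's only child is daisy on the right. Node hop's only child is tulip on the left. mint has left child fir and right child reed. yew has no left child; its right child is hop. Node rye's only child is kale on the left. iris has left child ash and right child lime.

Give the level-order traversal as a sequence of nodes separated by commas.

fern, plum, mint, iris, fir, reed, ash, lime, fig, moss, rose, daisy, cedar, yew, rye, hop, kale, tulip

Level-order visits nodes level by level from the root, left to right within each level.
Level 0: fern
Level 1: plum, mint
Level 2: iris, fir, reed
Level 3: ash, lime, fig, moss, rose
Level 4: daisy, cedar, yew, rye
Level 5: hop, kale
Level 6: tulip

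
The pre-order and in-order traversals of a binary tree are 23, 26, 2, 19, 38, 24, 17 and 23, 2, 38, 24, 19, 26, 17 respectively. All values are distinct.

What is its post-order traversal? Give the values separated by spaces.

24 38 19 2 17 26 23

The first element of pre-order is the root; it splits in-order into left and right subtrees.
Root 23: left subtree has 0 nodes { }, right has 6 {2, 38, 24, 19, 26, 17}.
  Root 26: left subtree has 4 nodes {2, 38, 24, 19}, right has 1 {17}.
    Root 2: left subtree has 0 nodes { }, right has 3 {38, 24, 19}.
      Root 19: left subtree has 2 nodes {38, 24}, right has 0 { }.
        Root 38: left subtree has 0 nodes { }, right has 1 {24}.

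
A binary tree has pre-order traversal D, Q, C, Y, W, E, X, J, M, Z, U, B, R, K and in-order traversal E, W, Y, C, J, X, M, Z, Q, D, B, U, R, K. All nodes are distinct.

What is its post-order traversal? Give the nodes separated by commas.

E, W, Y, J, Z, M, X, C, Q, B, K, R, U, D

The first element of pre-order is the root; it splits in-order into left and right subtrees.
Root D: left subtree has 9 nodes {E, W, Y, C, J, X, M, Z, Q}, right has 4 {B, U, R, K}.
  Root Q: left subtree has 8 nodes {E, W, Y, C, J, X, M, Z}, right has 0 { }.
    Root C: left subtree has 3 nodes {E, W, Y}, right has 4 {J, X, M, Z}.
      Root Y: left subtree has 2 nodes {E, W}, right has 0 { }.
        Root W: left subtree has 1 node {E}, right has 0 { }.
      Root X: left subtree has 1 node {J}, right has 2 {M, Z}.
        Root M: left subtree has 0 nodes { }, right has 1 {Z}.
  Root U: left subtree has 1 node {B}, right has 2 {R, K}.
    Root R: left subtree has 0 nodes { }, right has 1 {K}.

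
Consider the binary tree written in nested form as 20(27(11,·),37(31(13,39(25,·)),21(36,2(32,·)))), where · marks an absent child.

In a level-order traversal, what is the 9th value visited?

36

Level-order visits nodes level by level from the root, left to right within each level.
Level 0: 20
Level 1: 27, 37
Level 2: 11, 31, 21
Level 3: 13, 39, 36, 2
Level 4: 25, 32
Full level-order sequence: 20, 27, 37, 11, 31, 21, 13, 39, 36, 2, 25, 32.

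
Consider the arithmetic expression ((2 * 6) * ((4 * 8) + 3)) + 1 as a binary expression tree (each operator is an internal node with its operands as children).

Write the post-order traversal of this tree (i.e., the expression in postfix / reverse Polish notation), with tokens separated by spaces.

2 6 * 4 8 * 3 + * 1 +

Post-order on an expression tree gives postfix notation: for each operator, emit left operand, right operand, then the operator.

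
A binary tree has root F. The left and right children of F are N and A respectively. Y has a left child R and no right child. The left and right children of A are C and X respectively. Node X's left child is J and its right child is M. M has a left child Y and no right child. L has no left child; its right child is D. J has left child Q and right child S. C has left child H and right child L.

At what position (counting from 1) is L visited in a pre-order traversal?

6

Pre-order visits the node, then its left subtree, then its right subtree.
Visit F.
At F: go left to N.
  N is a leaf — visit N.
At F: go right to A.
  Visit A.
  At A: go left to C.
    Visit C.
    At C: go left to H.
      H is a leaf — visit H.
    At C: go right to L.
      Visit L.
      At L: no left child.
      At L: go right to D.
        D is a leaf — visit D.
  At A: go right to X.
    Visit X.
    At X: go left to J.
      Visit J.
      At J: go left to Q.
        Q is a leaf — visit Q.
      At J: go right to S.
        S is a leaf — visit S.
    At X: go right to M.
      Visit M.
      At M: go left to Y.
        Visit Y.
        At Y: go left to R.
          R is a leaf — visit R.
        At Y: no right child.
      At M: no right child.
Full pre-order sequence: F, N, A, C, H, L, D, X, J, Q, S, M, Y, R.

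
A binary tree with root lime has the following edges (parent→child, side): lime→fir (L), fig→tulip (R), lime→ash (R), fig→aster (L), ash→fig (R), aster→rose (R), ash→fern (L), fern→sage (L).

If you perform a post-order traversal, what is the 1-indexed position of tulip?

6

Post-order visits the left subtree, then the right subtree, then the node.
At lime: go left to fir.
  fir is a leaf — visit fir.
At lime: go right to ash.
  At ash: go left to fern.
    At fern: go left to sage.
      sage is a leaf — visit sage.
    At fern: no right child.
    Visit fern.
  At ash: go right to fig.
    At fig: go left to aster.
      At aster: no left child.
      At aster: go right to rose.
        rose is a leaf — visit rose.
      Visit aster.
    At fig: go right to tulip.
      tulip is a leaf — visit tulip.
    Visit fig.
  Visit ash.
Visit lime.
Full post-order sequence: fir, sage, fern, rose, aster, tulip, fig, ash, lime.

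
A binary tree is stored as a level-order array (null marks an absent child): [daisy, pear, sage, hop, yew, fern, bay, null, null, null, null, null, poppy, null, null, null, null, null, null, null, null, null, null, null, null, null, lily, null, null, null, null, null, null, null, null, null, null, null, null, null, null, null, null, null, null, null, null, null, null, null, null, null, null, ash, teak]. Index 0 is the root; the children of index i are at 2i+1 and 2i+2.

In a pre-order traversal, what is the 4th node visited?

yew

Pre-order visits the node, then its left subtree, then its right subtree.
Visit daisy.
At daisy: go left to pear.
  Visit pear.
  At pear: go left to hop.
    hop is a leaf — visit hop.
  At pear: go right to yew.
    yew is a leaf — visit yew.
At daisy: go right to sage.
  Visit sage.
  At sage: go left to fern.
    Visit fern.
    At fern: no left child.
    At fern: go right to poppy.
      Visit poppy.
      At poppy: no left child.
      At poppy: go right to lily.
        Visit lily.
        At lily: go left to ash.
          ash is a leaf — visit ash.
        At lily: go right to teak.
          teak is a leaf — visit teak.
  At sage: go right to bay.
    bay is a leaf — visit bay.
Full pre-order sequence: daisy, pear, hop, yew, sage, fern, poppy, lily, ash, teak, bay.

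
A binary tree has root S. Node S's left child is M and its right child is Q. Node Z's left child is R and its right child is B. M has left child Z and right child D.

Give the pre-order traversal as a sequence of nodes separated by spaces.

Pre-order visits the node, then its left subtree, then its right subtree.
Visit S.
At S: go left to M.
  Visit M.
  At M: go left to Z.
    Visit Z.
    At Z: go left to R.
      R is a leaf — visit R.
    At Z: go right to B.
      B is a leaf — visit B.
  At M: go right to D.
    D is a leaf — visit D.
At S: go right to Q.
  Q is a leaf — visit Q.

S M Z R B D Q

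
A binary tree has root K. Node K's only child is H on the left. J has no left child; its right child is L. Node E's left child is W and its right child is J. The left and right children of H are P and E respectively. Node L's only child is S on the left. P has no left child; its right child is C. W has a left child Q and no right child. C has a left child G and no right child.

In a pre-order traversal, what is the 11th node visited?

S

Pre-order visits the node, then its left subtree, then its right subtree.
Visit K.
At K: go left to H.
  Visit H.
  At H: go left to P.
    Visit P.
    At P: no left child.
    At P: go right to C.
      Visit C.
      At C: go left to G.
        G is a leaf — visit G.
      At C: no right child.
  At H: go right to E.
    Visit E.
    At E: go left to W.
      Visit W.
      At W: go left to Q.
        Q is a leaf — visit Q.
      At W: no right child.
    At E: go right to J.
      Visit J.
      At J: no left child.
      At J: go right to L.
        Visit L.
        At L: go left to S.
          S is a leaf — visit S.
        At L: no right child.
At K: no right child.
Full pre-order sequence: K, H, P, C, G, E, W, Q, J, L, S.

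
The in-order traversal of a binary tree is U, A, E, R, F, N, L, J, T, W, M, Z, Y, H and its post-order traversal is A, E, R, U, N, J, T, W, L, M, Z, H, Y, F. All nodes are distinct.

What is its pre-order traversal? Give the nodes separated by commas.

F, U, R, E, A, Y, Z, M, L, N, W, T, J, H

The last element of post-order is the root; it splits in-order into left and right subtrees.
Root F: left subtree has 4 nodes {U, A, E, R}, right has 9 {N, L, J, T, W, M, Z, Y, H}.
  Root U: left subtree has 0 nodes { }, right has 3 {A, E, R}.
    Root R: left subtree has 2 nodes {A, E}, right has 0 { }.
      Root E: left subtree has 1 node {A}, right has 0 { }.
  Root Y: left subtree has 7 nodes {N, L, J, T, W, M, Z}, right has 1 {H}.
    Root Z: left subtree has 6 nodes {N, L, J, T, W, M}, right has 0 { }.
      Root M: left subtree has 5 nodes {N, L, J, T, W}, right has 0 { }.
        Root L: left subtree has 1 node {N}, right has 3 {J, T, W}.
          Root W: left subtree has 2 nodes {J, T}, right has 0 { }.
            Root T: left subtree has 1 node {J}, right has 0 { }.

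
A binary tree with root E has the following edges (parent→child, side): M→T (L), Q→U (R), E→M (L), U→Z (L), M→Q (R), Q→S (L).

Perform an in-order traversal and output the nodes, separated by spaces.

In-order visits the left subtree, then the node, then the right subtree.
At E: go left to M.
  At M: go left to T.
    T is a leaf — visit T.
  Visit M.
  At M: go right to Q.
    At Q: go left to S.
      S is a leaf — visit S.
    Visit Q.
    At Q: go right to U.
      At U: go left to Z.
        Z is a leaf — visit Z.
      Visit U.
      At U: no right child.
Visit E.
At E: no right child.

T M S Q Z U E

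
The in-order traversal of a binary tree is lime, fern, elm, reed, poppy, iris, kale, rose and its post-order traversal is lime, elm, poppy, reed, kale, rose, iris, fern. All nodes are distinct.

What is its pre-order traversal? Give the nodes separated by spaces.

fern lime iris reed elm poppy rose kale

The last element of post-order is the root; it splits in-order into left and right subtrees.
Root fern: left subtree has 1 node {lime}, right has 6 {elm, reed, poppy, iris, kale, rose}.
  Root iris: left subtree has 3 nodes {elm, reed, poppy}, right has 2 {kale, rose}.
    Root reed: left subtree has 1 node {elm}, right has 1 {poppy}.
    Root rose: left subtree has 1 node {kale}, right has 0 { }.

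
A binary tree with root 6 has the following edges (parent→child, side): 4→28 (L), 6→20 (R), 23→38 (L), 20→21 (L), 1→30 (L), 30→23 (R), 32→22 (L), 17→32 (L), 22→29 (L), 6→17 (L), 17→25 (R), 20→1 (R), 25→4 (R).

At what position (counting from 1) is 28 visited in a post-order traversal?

4

Post-order visits the left subtree, then the right subtree, then the node.
At 6: go left to 17.
  At 17: go left to 32.
    At 32: go left to 22.
      At 22: go left to 29.
        29 is a leaf — visit 29.
      At 22: no right child.
      Visit 22.
    At 32: no right child.
    Visit 32.
  At 17: go right to 25.
    At 25: no left child.
    At 25: go right to 4.
      At 4: go left to 28.
        28 is a leaf — visit 28.
      At 4: no right child.
      Visit 4.
    Visit 25.
  Visit 17.
At 6: go right to 20.
  At 20: go left to 21.
    21 is a leaf — visit 21.
  At 20: go right to 1.
    At 1: go left to 30.
      At 30: no left child.
      At 30: go right to 23.
        At 23: go left to 38.
          38 is a leaf — visit 38.
        At 23: no right child.
        Visit 23.
      Visit 30.
    At 1: no right child.
    Visit 1.
  Visit 20.
Visit 6.
Full post-order sequence: 29, 22, 32, 28, 4, 25, 17, 21, 38, 23, 30, 1, 20, 6.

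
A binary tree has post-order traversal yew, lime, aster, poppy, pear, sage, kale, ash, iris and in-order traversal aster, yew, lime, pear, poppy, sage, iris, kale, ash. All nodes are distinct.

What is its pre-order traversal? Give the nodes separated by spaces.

The last element of post-order is the root; it splits in-order into left and right subtrees.
Root iris: left subtree has 6 nodes {aster, yew, lime, pear, poppy, sage}, right has 2 {kale, ash}.
  Root sage: left subtree has 5 nodes {aster, yew, lime, pear, poppy}, right has 0 { }.
    Root pear: left subtree has 3 nodes {aster, yew, lime}, right has 1 {poppy}.
      Root aster: left subtree has 0 nodes { }, right has 2 {yew, lime}.
        Root lime: left subtree has 1 node {yew}, right has 0 { }.
  Root ash: left subtree has 1 node {kale}, right has 0 { }.

iris sage pear aster lime yew poppy ash kale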